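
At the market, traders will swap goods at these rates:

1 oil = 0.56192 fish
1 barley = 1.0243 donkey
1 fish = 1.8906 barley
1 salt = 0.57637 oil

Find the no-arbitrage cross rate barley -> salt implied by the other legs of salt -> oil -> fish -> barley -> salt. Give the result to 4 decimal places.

Known legs of the cycle: 0.57637 × 0.56192 × 1.8906 = 0.61231586375424
For no arbitrage the full-cycle product must be 1, so the missing rate is 1 / 0.61231586375424 ≈ 1.633144.

1.6331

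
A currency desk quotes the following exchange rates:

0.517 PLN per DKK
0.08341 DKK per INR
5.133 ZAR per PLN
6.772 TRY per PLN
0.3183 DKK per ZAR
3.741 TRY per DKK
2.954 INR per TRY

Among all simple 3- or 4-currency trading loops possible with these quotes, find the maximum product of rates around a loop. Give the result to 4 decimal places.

TRY→INR→DKK→TRY: 2.954 × 0.08341 × 3.741 = 0.92176
TRY→INR→DKK→PLN→TRY: 2.954 × 0.08341 × 0.517 × 6.772 = 0.86265
DKK→PLN→ZAR→DKK: 0.517 × 5.133 × 0.3183 = 0.84469
Maximum is TRY→INR→DKK→TRY at 0.9218; no arbitrage — every cycle loses value.

0.9218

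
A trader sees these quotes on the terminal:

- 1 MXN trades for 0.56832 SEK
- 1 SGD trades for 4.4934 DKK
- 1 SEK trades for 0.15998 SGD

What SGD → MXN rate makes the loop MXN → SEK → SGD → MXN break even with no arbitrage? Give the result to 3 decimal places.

10.999

Known legs of the cycle: 0.56832 × 0.15998 = 0.0909198336
For no arbitrage the full-cycle product must be 1, so the missing rate is 1 / 0.0909198336 ≈ 10.99870.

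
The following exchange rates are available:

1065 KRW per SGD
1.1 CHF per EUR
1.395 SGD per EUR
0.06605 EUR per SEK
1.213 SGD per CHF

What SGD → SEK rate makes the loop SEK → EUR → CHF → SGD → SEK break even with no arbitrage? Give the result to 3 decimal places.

11.347

Known legs of the cycle: 0.06605 × 1.1 × 1.213 = 0.088130515
For no arbitrage the full-cycle product must be 1, so the missing rate is 1 / 0.088130515 ≈ 11.34681.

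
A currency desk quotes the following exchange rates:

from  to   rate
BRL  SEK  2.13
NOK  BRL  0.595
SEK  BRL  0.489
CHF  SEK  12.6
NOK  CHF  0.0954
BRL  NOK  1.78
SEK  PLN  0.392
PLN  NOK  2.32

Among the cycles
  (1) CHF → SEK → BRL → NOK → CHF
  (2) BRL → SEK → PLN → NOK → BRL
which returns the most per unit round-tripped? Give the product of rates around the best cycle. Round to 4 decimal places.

1.1526

(1) 12.6 × 0.489 × 1.78 × 0.0954 = 1.04628
(2) 2.13 × 0.392 × 2.32 × 0.595 = 1.15258
Highest is cycle (2) at 1.1526 (>1, arbitrage).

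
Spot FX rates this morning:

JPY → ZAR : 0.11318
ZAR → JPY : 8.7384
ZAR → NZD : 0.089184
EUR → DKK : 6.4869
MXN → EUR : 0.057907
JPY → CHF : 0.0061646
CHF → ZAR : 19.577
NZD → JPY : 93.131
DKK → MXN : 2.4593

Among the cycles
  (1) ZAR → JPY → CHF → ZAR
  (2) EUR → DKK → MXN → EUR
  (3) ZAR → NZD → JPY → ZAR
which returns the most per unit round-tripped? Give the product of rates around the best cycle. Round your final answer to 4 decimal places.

(1) 8.7384 × 0.0061646 × 19.577 = 1.05459
(2) 6.4869 × 2.4593 × 0.057907 = 0.92380
(3) 0.089184 × 93.131 × 0.11318 = 0.94005
Highest is cycle (1) at 1.0546 (>1, arbitrage).

1.0546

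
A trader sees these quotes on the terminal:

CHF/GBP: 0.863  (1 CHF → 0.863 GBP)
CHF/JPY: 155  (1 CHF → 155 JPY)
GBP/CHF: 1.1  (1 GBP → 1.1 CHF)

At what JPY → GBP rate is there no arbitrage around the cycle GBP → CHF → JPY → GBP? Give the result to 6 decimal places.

0.005865

Known legs of the cycle: 1.1 × 155 = 170.5
For no arbitrage the full-cycle product must be 1, so the missing rate is 1 / 170.5 ≈ 0.00586510.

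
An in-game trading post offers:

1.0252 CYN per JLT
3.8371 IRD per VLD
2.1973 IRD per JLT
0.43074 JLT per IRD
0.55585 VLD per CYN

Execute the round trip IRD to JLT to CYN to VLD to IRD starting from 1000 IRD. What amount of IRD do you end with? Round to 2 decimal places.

1000 IRD × 0.43074 = 430.74 JLT
430.74 JLT × 1.0252 = 441.594648 CYN
441.594648 CYN × 0.55585 = 245.4603850908 VLD
245.4603850908 VLD × 3.8371 = 941.85604363190868 IRD

941.86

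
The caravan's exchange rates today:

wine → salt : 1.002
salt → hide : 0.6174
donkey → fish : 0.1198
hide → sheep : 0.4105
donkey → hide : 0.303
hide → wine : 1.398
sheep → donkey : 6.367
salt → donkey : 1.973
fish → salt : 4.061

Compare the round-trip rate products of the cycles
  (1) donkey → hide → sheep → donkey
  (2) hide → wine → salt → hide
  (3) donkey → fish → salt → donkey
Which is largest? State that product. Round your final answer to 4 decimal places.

(1) 0.303 × 0.4105 × 6.367 = 0.79194
(2) 1.398 × 1.002 × 0.6174 = 0.86485
(3) 0.1198 × 4.061 × 1.973 = 0.95988
Highest is cycle (3) at 0.9599 (≤1, no arbitrage).

0.9599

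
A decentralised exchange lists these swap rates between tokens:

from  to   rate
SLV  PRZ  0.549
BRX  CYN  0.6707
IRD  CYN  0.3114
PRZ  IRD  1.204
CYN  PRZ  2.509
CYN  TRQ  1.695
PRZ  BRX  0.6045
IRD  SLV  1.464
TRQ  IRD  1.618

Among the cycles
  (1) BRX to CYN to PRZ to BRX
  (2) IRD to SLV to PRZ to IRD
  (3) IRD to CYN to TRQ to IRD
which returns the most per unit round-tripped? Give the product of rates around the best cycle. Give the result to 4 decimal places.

(1) 0.6707 × 2.509 × 0.6045 = 1.01724
(2) 1.464 × 0.549 × 1.204 = 0.96770
(3) 0.3114 × 1.695 × 1.618 = 0.85402
Highest is cycle (1) at 1.0172 (>1, arbitrage).

1.0172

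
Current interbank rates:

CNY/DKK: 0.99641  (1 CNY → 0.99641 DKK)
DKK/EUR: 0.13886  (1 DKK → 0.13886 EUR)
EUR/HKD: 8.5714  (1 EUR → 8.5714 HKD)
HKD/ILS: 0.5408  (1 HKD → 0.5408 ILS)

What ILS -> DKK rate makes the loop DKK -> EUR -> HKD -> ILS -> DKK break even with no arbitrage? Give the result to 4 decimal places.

1.5536

Known legs of the cycle: 0.13886 × 8.5714 × 0.5408 = 0.6436734658432
For no arbitrage the full-cycle product must be 1, so the missing rate is 1 / 0.6436734658432 ≈ 1.553583.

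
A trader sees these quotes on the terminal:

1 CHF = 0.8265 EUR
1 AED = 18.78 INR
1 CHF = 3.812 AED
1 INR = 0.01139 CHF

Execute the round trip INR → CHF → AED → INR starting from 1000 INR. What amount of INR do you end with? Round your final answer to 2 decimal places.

815.40

1000 INR × 0.01139 = 11.39 CHF
11.39 CHF × 3.812 = 43.41868 AED
43.41868 AED × 18.78 = 815.4028104 INR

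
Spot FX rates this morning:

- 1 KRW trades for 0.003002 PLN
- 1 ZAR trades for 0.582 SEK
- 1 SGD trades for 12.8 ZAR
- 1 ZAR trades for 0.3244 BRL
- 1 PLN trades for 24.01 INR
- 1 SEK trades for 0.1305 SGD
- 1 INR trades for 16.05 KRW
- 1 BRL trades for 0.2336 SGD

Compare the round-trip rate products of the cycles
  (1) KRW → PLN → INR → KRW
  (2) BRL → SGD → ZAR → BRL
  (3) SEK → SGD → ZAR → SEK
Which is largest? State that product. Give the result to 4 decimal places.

1.1569

(1) 0.003002 × 24.01 × 16.05 = 1.15685
(2) 0.2336 × 12.8 × 0.3244 = 0.96998
(3) 0.1305 × 12.8 × 0.582 = 0.97217
Highest is cycle (1) at 1.1569 (>1, arbitrage).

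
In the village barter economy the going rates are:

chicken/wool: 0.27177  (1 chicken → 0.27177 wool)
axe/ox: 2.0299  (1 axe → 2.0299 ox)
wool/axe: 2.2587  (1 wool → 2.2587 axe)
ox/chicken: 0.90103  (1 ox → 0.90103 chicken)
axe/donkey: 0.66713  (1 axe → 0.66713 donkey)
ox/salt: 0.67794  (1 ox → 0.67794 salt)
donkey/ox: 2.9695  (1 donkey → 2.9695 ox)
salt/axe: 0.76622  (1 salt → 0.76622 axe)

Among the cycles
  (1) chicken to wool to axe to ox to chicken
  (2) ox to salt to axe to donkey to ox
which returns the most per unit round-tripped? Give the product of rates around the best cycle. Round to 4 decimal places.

1.1227

(1) 0.27177 × 2.2587 × 2.0299 × 0.90103 = 1.12273
(2) 0.67794 × 0.76622 × 0.66713 × 2.9695 = 1.02905
Highest is cycle (1) at 1.1227 (>1, arbitrage).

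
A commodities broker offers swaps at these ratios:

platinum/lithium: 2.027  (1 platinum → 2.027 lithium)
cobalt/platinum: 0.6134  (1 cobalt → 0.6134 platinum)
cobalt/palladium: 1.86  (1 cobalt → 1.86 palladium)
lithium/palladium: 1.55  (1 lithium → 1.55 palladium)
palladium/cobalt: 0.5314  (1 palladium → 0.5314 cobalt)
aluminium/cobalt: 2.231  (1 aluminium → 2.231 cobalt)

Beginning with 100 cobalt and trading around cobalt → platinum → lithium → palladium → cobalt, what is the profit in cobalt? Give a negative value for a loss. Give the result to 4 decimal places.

2.4120

100 cobalt × 0.6134 = 61.34 platinum
61.34 platinum × 2.027 = 124.33618 lithium
124.33618 lithium × 1.55 = 192.721079 palladium
192.721079 palladium × 0.5314 = 102.4119813806 cobalt
Net change: 102.4119813806 − 100 = 2.4119813806 cobalt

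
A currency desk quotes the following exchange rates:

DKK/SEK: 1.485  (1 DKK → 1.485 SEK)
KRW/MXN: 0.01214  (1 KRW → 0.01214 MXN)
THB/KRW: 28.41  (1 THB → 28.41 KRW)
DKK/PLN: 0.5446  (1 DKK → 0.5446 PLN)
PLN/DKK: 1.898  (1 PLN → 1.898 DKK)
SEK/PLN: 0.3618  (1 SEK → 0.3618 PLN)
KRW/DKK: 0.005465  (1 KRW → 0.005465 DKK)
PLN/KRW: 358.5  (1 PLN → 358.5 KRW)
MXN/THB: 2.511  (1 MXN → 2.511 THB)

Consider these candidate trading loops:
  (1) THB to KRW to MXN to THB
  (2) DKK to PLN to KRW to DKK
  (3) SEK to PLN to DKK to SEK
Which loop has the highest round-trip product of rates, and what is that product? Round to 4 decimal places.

(1) 28.41 × 0.01214 × 2.511 = 0.86604
(2) 0.5446 × 358.5 × 0.005465 = 1.06698
(3) 0.3618 × 1.898 × 1.485 = 1.01974
Highest is cycle (2) at 1.0670 (>1, arbitrage).

1.0670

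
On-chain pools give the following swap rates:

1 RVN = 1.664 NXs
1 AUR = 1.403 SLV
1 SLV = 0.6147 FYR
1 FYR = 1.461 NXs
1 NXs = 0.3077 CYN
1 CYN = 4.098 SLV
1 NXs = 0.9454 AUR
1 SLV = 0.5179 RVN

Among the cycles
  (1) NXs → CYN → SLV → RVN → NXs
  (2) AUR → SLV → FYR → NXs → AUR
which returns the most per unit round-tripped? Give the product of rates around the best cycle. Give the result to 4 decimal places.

1.1912

(1) 0.3077 × 4.098 × 0.5179 × 1.664 = 1.08667
(2) 1.403 × 0.6147 × 1.461 × 0.9454 = 1.19121
Highest is cycle (2) at 1.1912 (>1, arbitrage).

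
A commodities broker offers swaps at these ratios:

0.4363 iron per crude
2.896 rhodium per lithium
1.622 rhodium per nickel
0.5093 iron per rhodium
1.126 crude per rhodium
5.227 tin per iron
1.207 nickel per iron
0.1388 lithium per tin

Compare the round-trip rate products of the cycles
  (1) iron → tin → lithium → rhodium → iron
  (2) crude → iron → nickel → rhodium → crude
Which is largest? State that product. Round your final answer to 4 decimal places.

(1) 5.227 × 0.1388 × 2.896 × 0.5093 = 1.07007
(2) 0.4363 × 1.207 × 1.622 × 1.126 = 0.96179
Highest is cycle (1) at 1.0701 (>1, arbitrage).

1.0701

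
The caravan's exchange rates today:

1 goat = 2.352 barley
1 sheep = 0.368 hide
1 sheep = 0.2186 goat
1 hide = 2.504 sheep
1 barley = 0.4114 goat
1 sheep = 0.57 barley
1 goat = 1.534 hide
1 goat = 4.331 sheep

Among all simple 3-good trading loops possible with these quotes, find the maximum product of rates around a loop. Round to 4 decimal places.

barley→goat→sheep→barley: 0.4114 × 4.331 × 0.57 = 1.01561
hide→sheep→goat→hide: 2.504 × 0.2186 × 1.534 = 0.83967
Maximum is barley→goat→sheep→barley at 1.0156; arbitrage exists.

1.0156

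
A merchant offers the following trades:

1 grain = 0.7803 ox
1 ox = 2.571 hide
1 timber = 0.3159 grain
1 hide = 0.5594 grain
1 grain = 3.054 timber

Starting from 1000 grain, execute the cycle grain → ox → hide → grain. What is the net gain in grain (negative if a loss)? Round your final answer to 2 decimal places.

1000 grain × 0.7803 = 780.3 ox
780.3 ox × 2.571 = 2006.1513 hide
2006.1513 hide × 0.5594 = 1122.24103722 grain
Net change: 1122.24103722 − 1000 = 122.24103722 grain

122.24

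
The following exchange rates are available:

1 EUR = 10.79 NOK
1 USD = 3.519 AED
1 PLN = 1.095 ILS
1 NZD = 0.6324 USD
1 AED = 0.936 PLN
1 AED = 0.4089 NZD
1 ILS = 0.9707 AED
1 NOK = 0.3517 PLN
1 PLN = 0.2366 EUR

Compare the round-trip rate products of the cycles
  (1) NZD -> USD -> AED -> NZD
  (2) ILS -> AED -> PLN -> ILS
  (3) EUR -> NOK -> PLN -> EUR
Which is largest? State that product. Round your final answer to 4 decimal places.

0.9949

(1) 0.6324 × 3.519 × 0.4089 = 0.90997
(2) 0.9707 × 0.936 × 1.095 = 0.99489
(3) 10.79 × 0.3517 × 0.2366 = 0.89786
Highest is cycle (2) at 0.9949 (≤1, no arbitrage).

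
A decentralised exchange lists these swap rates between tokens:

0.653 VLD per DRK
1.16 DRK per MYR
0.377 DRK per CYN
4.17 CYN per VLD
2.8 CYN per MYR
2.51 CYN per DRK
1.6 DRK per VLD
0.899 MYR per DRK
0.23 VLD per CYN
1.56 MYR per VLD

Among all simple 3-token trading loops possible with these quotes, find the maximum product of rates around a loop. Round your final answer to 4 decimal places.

MYR→DRK→VLD→MYR: 1.16 × 0.653 × 1.56 = 1.18167
DRK→VLD→CYN→DRK: 0.653 × 4.17 × 0.377 = 1.02657
MYR→CYN→VLD→MYR: 2.8 × 0.23 × 1.56 = 1.00464
MYR→CYN→DRK→MYR: 2.8 × 0.377 × 0.899 = 0.94898
DRK→CYN→VLD→DRK: 2.51 × 0.23 × 1.6 = 0.92368
Maximum is MYR→DRK→VLD→MYR at 1.1817; arbitrage exists.

1.1817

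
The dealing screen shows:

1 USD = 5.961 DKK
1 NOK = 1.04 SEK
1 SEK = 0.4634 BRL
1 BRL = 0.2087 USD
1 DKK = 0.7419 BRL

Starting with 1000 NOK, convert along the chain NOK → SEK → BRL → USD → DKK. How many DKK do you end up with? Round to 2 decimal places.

1000 NOK × 1.04 = 1040 SEK
1040 SEK × 0.4634 = 481.936 BRL
481.936 BRL × 0.2087 = 100.5800432 USD
100.5800432 USD × 5.961 = 599.5576375152 DKK

599.56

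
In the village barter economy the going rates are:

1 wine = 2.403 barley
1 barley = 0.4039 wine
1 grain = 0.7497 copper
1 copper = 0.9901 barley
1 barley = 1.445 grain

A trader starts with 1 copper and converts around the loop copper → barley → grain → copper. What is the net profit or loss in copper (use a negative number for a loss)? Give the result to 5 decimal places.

0.07259

1 copper × 0.9901 = 0.9901 barley
0.9901 barley × 1.445 = 1.4306945 grain
1.4306945 grain × 0.7497 = 1.07259166665 copper
Net change: 1.07259166665 − 1 = 0.07259166665 copper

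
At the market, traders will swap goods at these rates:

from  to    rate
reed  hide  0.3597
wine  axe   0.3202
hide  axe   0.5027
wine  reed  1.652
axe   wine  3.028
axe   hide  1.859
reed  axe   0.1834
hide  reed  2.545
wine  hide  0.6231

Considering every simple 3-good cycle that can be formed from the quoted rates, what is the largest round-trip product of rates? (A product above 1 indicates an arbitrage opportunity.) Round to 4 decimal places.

wine→hide→axe→wine: 0.6231 × 0.5027 × 3.028 = 0.94847
reed→axe→wine→reed: 0.1834 × 3.028 × 1.652 = 0.91741
reed→axe→hide→reed: 0.1834 × 1.859 × 2.545 = 0.86769
Maximum is wine→hide→axe→wine at 0.9485; no arbitrage — every cycle loses value.

0.9485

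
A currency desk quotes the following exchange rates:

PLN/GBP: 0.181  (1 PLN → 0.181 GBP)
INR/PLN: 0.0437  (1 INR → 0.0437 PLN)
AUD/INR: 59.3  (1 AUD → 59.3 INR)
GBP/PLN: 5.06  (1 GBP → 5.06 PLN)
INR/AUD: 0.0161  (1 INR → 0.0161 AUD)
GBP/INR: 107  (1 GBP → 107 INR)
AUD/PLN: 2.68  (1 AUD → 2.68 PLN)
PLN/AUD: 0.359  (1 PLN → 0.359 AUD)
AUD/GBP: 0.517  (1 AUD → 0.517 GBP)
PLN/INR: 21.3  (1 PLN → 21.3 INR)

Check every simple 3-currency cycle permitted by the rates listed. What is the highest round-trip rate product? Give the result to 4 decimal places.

0.9392

GBP→PLN→AUD→GBP: 5.06 × 0.359 × 0.517 = 0.93915
INR→PLN→AUD→INR: 0.0437 × 0.359 × 59.3 = 0.93032
INR→AUD→PLN→INR: 0.0161 × 2.68 × 21.3 = 0.91905
INR→AUD→GBP→INR: 0.0161 × 0.517 × 107 = 0.89064
INR→PLN→GBP→INR: 0.0437 × 0.181 × 107 = 0.84634
Maximum is GBP→PLN→AUD→GBP at 0.9392; no arbitrage — every cycle loses value.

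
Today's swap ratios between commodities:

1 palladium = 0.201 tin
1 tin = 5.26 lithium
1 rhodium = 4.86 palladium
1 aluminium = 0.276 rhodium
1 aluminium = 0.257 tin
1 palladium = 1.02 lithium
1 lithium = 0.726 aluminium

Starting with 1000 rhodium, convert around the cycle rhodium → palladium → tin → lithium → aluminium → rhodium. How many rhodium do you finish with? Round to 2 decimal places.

1000 rhodium × 4.86 = 4860 palladium
4860 palladium × 0.201 = 976.86 tin
976.86 tin × 5.26 = 5138.2836 lithium
5138.2836 lithium × 0.726 = 3730.3938936 aluminium
3730.3938936 aluminium × 0.276 = 1029.5887146336 rhodium

1029.59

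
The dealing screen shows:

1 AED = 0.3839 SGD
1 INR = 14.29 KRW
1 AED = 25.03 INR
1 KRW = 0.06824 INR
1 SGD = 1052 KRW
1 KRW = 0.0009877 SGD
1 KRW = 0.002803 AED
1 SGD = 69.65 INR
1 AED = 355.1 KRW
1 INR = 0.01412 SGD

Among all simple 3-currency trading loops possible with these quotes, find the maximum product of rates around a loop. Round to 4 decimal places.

AED→SGD→KRW→AED: 0.3839 × 1052 × 0.002803 = 1.13203
KRW→INR→SGD→KRW: 0.06824 × 0.01412 × 1052 = 1.01365
AED→INR→KRW→AED: 25.03 × 14.29 × 0.002803 = 1.00257
KRW→SGD→INR→KRW: 0.0009877 × 69.65 × 14.29 = 0.98306
Maximum is AED→SGD→KRW→AED at 1.1320; arbitrage exists.

1.1320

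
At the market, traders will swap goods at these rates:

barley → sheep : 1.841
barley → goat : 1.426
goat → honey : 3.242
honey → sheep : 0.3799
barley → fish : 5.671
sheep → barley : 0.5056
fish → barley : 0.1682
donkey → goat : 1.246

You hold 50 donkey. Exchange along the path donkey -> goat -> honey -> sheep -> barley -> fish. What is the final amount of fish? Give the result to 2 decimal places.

220.01

50 donkey × 1.246 = 62.3 goat
62.3 goat × 3.242 = 201.9766 honey
201.9766 honey × 0.3799 = 76.73091034 sheep
76.73091034 sheep × 0.5056 = 38.795148267904 barley
38.795148267904 barley × 5.671 = 220.007285827283584 fish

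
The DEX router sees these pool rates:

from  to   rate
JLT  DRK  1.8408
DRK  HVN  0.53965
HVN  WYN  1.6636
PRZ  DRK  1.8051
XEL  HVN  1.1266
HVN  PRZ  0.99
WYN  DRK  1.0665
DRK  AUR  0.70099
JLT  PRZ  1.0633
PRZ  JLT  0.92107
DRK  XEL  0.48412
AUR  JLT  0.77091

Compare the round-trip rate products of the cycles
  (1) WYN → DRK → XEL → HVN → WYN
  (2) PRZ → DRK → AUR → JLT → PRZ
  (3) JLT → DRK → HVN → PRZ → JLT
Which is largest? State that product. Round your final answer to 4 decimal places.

1.0372

(1) 1.0665 × 0.48412 × 1.1266 × 1.6636 = 0.96768
(2) 1.8051 × 0.70099 × 0.77091 × 1.0633 = 1.03722
(3) 1.8408 × 0.53965 × 0.99 × 0.92107 = 0.90583
Highest is cycle (2) at 1.0372 (>1, arbitrage).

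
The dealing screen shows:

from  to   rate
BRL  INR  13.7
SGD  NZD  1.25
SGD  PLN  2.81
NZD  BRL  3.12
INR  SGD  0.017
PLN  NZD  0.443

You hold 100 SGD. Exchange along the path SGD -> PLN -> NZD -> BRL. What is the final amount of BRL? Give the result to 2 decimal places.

388.39

100 SGD × 2.81 = 281 PLN
281 PLN × 0.443 = 124.483 NZD
124.483 NZD × 3.12 = 388.38696 BRL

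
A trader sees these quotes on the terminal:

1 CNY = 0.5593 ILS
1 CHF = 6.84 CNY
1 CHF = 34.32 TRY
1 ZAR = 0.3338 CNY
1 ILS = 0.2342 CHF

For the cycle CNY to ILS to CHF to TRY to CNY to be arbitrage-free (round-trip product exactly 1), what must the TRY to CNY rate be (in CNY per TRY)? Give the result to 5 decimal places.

0.22244

Known legs of the cycle: 0.5593 × 0.2342 × 34.32 = 4.4955102192
For no arbitrage the full-cycle product must be 1, so the missing rate is 1 / 4.4955102192 ≈ 0.2224442.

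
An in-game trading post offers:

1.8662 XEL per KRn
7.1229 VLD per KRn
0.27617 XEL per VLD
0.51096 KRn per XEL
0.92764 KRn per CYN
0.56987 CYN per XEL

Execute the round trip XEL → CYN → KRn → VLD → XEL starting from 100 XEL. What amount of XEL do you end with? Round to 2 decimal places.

100 XEL × 0.56987 = 56.987 CYN
56.987 CYN × 0.92764 = 52.86342068 KRn
52.86342068 KRn × 7.1229 = 376.540859161572 VLD
376.540859161572 VLD × 0.27617 = 103.98928907465133924 XEL

103.99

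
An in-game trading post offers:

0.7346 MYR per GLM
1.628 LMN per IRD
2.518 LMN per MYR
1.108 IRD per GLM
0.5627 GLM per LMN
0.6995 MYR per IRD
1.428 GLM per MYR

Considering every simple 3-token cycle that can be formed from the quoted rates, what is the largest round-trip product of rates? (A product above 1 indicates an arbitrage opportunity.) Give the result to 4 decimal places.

GLM→IRD→MYR→GLM: 1.108 × 0.6995 × 1.428 = 1.10677
GLM→MYR→LMN→GLM: 0.7346 × 2.518 × 0.5627 = 1.04084
GLM→IRD→LMN→GLM: 1.108 × 1.628 × 0.5627 = 1.01501
Maximum is GLM→IRD→MYR→GLM at 1.1068; arbitrage exists.

1.1068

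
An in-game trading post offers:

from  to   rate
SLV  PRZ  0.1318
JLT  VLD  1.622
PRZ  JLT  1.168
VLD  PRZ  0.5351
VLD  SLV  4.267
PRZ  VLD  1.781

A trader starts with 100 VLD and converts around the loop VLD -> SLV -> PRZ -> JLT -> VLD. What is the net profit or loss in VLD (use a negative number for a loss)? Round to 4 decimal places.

100 VLD × 4.267 = 426.7 SLV
426.7 SLV × 0.1318 = 56.23906 PRZ
56.23906 PRZ × 1.168 = 65.68722208 JLT
65.68722208 JLT × 1.622 = 106.54467421376 VLD
Net change: 106.54467421376 − 100 = 6.54467421376 VLD

6.5447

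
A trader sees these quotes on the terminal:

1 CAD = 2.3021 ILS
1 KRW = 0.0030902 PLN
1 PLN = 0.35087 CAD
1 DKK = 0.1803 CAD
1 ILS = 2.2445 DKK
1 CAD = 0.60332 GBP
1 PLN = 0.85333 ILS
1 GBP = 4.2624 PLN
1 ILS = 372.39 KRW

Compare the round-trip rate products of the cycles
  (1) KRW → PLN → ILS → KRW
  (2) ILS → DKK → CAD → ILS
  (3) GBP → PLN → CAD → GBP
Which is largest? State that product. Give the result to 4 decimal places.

0.9820

(1) 0.0030902 × 0.85333 × 372.39 = 0.98198
(2) 2.2445 × 0.1803 × 2.3021 = 0.93162
(3) 4.2624 × 0.35087 × 0.60332 = 0.90229
Highest is cycle (1) at 0.9820 (≤1, no arbitrage).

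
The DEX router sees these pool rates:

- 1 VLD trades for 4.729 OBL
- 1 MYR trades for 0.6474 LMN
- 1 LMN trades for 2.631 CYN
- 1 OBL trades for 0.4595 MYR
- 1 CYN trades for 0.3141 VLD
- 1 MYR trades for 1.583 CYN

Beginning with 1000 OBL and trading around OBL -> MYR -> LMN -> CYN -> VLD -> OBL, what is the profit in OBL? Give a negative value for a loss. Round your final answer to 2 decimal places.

1000 OBL × 0.4595 = 459.5 MYR
459.5 MYR × 0.6474 = 297.4803 LMN
297.4803 LMN × 2.631 = 782.6706693 CYN
782.6706693 CYN × 0.3141 = 245.83685722713 VLD
245.83685722713 VLD × 4.729 = 1162.56249782709777 OBL
Net change: 1162.56249782709777 − 1000 = 162.56249782709777 OBL

162.56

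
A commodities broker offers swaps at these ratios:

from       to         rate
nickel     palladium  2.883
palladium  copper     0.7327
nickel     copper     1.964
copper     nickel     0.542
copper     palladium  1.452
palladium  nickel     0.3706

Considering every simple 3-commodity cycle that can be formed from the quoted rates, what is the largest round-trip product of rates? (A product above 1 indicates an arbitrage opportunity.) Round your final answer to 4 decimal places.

1.1449

palladium→copper→nickel→palladium: 0.7327 × 0.542 × 2.883 = 1.14491
palladium→nickel→copper→palladium: 0.3706 × 1.964 × 1.452 = 1.05685
Maximum is palladium→copper→nickel→palladium at 1.1449; arbitrage exists.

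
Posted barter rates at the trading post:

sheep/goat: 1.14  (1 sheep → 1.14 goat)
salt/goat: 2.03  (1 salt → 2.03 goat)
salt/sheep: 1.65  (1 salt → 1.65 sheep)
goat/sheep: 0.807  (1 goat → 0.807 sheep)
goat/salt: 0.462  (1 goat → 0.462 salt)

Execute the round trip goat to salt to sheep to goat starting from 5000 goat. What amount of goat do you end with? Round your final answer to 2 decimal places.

5000 goat × 0.462 = 2310 salt
2310 salt × 1.65 = 3811.5 sheep
3811.5 sheep × 1.14 = 4345.11 goat

4345.11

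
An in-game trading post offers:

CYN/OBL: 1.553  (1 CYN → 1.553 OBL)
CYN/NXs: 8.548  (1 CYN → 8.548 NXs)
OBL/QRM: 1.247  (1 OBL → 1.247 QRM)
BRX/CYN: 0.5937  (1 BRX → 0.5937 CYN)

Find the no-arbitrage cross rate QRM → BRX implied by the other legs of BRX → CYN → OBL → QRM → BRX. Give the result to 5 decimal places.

Known legs of the cycle: 0.5937 × 1.553 × 1.247 = 1.1497540767
For no arbitrage the full-cycle product must be 1, so the missing rate is 1 / 1.1497540767 ≈ 0.8697512.

0.86975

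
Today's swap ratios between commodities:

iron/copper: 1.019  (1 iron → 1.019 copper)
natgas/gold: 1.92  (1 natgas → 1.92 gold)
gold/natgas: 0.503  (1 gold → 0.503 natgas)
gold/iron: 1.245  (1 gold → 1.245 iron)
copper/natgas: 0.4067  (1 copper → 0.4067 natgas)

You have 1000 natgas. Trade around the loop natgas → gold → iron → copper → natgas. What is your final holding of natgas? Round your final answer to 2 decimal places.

1000 natgas × 1.92 = 1920 gold
1920 gold × 1.245 = 2390.4 iron
2390.4 iron × 1.019 = 2435.8176 copper
2435.8176 copper × 0.4067 = 990.64701792 natgas

990.65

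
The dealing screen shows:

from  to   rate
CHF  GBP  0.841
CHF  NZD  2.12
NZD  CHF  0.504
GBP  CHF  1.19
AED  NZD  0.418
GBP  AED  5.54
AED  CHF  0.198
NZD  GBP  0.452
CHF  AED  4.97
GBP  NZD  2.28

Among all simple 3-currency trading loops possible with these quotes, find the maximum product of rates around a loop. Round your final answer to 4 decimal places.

1.1403

NZD→GBP→CHF→NZD: 0.452 × 1.19 × 2.12 = 1.14031
NZD→CHF→AED→NZD: 0.504 × 4.97 × 0.418 = 1.04704
NZD→GBP→AED→NZD: 0.452 × 5.54 × 0.418 = 1.04671
NZD→CHF→GBP→NZD: 0.504 × 0.841 × 2.28 = 0.96641
GBP→AED→CHF→GBP: 5.54 × 0.198 × 0.841 = 0.92251
Maximum is NZD→GBP→CHF→NZD at 1.1403; arbitrage exists.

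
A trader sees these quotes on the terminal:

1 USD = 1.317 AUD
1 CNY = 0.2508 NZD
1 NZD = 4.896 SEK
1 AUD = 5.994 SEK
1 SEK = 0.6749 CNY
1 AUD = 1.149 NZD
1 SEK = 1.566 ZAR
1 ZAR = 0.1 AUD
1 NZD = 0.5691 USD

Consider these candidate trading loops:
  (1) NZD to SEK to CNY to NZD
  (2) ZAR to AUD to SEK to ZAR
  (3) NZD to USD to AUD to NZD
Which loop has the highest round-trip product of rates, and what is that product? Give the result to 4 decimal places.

0.9387

(1) 4.896 × 0.6749 × 0.2508 = 0.82872
(2) 0.1 × 5.994 × 1.566 = 0.93866
(3) 0.5691 × 1.317 × 1.149 = 0.86118
Highest is cycle (2) at 0.9387 (≤1, no arbitrage).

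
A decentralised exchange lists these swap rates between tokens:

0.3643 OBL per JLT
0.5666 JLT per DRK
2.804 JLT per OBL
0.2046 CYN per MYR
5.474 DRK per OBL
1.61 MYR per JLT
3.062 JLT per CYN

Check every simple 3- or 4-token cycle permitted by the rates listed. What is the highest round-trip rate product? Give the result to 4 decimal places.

1.1299

JLT→OBL→DRK→JLT: 0.3643 × 5.474 × 0.5666 = 1.12990
JLT→MYR→CYN→JLT: 1.61 × 0.2046 × 3.062 = 1.00864
Maximum is JLT→OBL→DRK→JLT at 1.1299; arbitrage exists.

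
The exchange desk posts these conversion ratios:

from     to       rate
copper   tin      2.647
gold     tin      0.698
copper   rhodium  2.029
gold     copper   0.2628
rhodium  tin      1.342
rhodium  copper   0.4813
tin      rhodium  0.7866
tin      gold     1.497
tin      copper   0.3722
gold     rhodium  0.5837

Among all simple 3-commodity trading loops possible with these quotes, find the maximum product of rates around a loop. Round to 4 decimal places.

tin→gold→rhodium→tin: 1.497 × 0.5837 × 1.342 = 1.17264
tin→gold→copper→tin: 1.497 × 0.2628 × 2.647 = 1.04136
tin→copper→rhodium→tin: 0.3722 × 2.029 × 1.342 = 1.01347
tin→rhodium→copper→tin: 0.7866 × 0.4813 × 2.647 = 1.00213
Maximum is tin→gold→rhodium→tin at 1.1726; arbitrage exists.

1.1726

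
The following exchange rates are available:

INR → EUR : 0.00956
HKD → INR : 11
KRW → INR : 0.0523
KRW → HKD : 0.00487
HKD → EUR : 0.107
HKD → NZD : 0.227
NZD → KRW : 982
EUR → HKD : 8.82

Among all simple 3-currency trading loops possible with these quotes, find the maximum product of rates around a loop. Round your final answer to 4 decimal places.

KRW→HKD→NZD→KRW: 0.00487 × 0.227 × 982 = 1.08559
HKD→INR→EUR→HKD: 11 × 0.00956 × 8.82 = 0.92751
Maximum is KRW→HKD→NZD→KRW at 1.0856; arbitrage exists.

1.0856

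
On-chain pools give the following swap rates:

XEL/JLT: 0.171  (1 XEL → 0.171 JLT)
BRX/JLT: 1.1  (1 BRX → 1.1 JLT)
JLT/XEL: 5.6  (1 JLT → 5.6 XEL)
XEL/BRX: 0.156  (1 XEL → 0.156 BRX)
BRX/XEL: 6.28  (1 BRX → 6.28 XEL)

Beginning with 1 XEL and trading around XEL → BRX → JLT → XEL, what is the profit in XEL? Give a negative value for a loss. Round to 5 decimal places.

-0.03904

1 XEL × 0.156 = 0.156 BRX
0.156 BRX × 1.1 = 0.1716 JLT
0.1716 JLT × 5.6 = 0.96096 XEL
Net change: 0.96096 − 1 = -0.03904 XEL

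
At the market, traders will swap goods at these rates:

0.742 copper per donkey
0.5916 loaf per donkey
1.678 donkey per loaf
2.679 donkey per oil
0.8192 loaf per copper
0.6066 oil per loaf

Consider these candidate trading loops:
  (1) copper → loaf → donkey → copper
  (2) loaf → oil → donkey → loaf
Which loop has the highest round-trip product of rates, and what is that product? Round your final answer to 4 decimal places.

(1) 0.8192 × 1.678 × 0.742 = 1.01997
(2) 0.6066 × 2.679 × 0.5916 = 0.96140
Highest is cycle (1) at 1.0200 (>1, arbitrage).

1.0200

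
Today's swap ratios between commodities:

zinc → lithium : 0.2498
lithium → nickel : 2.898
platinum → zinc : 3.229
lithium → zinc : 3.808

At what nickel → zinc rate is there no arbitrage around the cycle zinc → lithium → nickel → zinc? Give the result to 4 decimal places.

1.3814

Known legs of the cycle: 0.2498 × 2.898 = 0.7239204
For no arbitrage the full-cycle product must be 1, so the missing rate is 1 / 0.7239204 ≈ 1.381367.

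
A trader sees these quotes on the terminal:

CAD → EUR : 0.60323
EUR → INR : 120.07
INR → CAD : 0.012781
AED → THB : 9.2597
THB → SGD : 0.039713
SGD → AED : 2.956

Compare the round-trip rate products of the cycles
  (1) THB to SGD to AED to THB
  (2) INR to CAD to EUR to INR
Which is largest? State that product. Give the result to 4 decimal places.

1.0870

(1) 0.039713 × 2.956 × 9.2597 = 1.08701
(2) 0.012781 × 0.60323 × 120.07 = 0.92573
Highest is cycle (1) at 1.0870 (>1, arbitrage).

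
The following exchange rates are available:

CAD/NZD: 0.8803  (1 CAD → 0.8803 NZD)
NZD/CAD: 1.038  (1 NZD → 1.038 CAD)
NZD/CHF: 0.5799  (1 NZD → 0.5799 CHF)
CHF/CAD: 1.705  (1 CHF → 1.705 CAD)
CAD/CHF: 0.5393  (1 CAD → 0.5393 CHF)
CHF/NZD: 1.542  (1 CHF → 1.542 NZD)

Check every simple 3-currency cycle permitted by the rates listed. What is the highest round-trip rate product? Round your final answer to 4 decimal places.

0.8704

CHF→CAD→NZD→CHF: 1.705 × 0.8803 × 0.5799 = 0.87038
CHF→NZD→CAD→CHF: 1.542 × 1.038 × 0.5393 = 0.86320
Maximum is CHF→CAD→NZD→CHF at 0.8704; no arbitrage — every cycle loses value.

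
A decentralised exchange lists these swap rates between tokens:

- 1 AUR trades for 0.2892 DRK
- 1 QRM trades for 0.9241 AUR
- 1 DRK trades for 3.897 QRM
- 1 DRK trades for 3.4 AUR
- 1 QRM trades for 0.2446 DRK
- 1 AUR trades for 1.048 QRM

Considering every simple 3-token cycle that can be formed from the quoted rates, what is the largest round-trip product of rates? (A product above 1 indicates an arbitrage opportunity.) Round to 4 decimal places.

AUR→DRK→QRM→AUR: 0.2892 × 3.897 × 0.9241 = 1.04147
AUR→QRM→DRK→AUR: 1.048 × 0.2446 × 3.4 = 0.87156
Maximum is AUR→DRK→QRM→AUR at 1.0415; arbitrage exists.

1.0415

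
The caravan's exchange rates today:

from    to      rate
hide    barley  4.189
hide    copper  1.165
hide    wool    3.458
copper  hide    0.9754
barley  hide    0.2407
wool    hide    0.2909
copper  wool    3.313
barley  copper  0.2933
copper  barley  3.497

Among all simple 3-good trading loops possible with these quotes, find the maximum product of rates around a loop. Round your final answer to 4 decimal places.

copper→hide→barley→copper: 0.9754 × 4.189 × 0.2933 = 1.19841
copper→wool→hide→copper: 3.313 × 0.2909 × 1.165 = 1.12277
copper→barley→hide→copper: 3.497 × 0.2407 × 1.165 = 0.98061
Maximum is copper→hide→barley→copper at 1.1984; arbitrage exists.

1.1984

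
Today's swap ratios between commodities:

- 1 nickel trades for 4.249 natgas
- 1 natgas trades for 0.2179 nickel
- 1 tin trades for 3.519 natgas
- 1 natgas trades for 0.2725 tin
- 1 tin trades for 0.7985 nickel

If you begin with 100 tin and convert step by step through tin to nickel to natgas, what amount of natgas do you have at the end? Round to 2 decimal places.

339.28

100 tin × 0.7985 = 79.85 nickel
79.85 nickel × 4.249 = 339.28265 natgas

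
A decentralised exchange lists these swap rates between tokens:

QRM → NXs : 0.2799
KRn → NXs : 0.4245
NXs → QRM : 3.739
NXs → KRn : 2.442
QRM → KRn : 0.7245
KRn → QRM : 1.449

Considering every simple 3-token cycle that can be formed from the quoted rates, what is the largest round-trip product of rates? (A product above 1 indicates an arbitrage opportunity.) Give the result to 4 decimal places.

1.1499

QRM→KRn→NXs→QRM: 0.7245 × 0.4245 × 3.739 = 1.14993
QRM→NXs→KRn→QRM: 0.2799 × 2.442 × 1.449 = 0.99041
Maximum is QRM→KRn→NXs→QRM at 1.1499; arbitrage exists.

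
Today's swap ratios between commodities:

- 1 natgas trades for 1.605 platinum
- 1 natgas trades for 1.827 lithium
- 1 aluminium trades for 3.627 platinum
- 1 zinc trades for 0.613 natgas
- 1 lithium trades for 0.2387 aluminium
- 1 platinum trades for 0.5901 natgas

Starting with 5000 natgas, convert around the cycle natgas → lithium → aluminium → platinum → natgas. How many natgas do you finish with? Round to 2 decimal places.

4666.96

5000 natgas × 1.827 = 9135 lithium
9135 lithium × 0.2387 = 2180.5245 aluminium
2180.5245 aluminium × 3.627 = 7908.7623615 platinum
7908.7623615 platinum × 0.5901 = 4666.96066952115 natgas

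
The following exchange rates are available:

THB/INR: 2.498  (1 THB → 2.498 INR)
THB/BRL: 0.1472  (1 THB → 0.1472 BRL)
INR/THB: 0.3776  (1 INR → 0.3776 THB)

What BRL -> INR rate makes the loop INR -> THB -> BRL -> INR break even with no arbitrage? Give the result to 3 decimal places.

17.991

Known legs of the cycle: 0.3776 × 0.1472 = 0.05558272
For no arbitrage the full-cycle product must be 1, so the missing rate is 1 / 0.05558272 ≈ 17.99120.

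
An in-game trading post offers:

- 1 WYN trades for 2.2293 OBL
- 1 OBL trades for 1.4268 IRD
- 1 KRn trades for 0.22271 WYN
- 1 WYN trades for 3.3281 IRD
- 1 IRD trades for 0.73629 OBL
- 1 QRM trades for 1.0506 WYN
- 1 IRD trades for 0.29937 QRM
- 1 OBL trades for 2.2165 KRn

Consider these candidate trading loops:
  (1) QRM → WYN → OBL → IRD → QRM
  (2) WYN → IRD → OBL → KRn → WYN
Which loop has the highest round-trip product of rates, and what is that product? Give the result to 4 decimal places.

(1) 1.0506 × 2.2293 × 1.4268 × 0.29937 = 1.00041
(2) 3.3281 × 0.73629 × 2.2165 × 0.22271 = 1.20963
Highest is cycle (2) at 1.2096 (>1, arbitrage).

1.2096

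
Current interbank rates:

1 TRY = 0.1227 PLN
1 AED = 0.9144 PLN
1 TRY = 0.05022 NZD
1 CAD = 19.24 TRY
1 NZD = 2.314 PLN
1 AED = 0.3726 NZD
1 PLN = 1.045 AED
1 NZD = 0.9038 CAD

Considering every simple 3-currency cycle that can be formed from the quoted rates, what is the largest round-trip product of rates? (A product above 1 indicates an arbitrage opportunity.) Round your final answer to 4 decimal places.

0.9010

AED→NZD→PLN→AED: 0.3726 × 2.314 × 1.045 = 0.90100
CAD→TRY→NZD→CAD: 19.24 × 0.05022 × 0.9038 = 0.87328
Maximum is AED→NZD→PLN→AED at 0.9010; no arbitrage — every cycle loses value.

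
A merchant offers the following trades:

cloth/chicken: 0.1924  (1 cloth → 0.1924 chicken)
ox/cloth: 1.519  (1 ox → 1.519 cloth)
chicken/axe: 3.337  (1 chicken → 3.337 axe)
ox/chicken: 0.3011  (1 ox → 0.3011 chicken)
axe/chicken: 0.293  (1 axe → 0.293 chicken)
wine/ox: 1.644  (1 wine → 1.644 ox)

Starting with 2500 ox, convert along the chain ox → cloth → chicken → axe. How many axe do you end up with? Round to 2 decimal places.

2500 ox × 1.519 = 3797.5 cloth
3797.5 cloth × 0.1924 = 730.639 chicken
730.639 chicken × 3.337 = 2438.142343 axe

2438.14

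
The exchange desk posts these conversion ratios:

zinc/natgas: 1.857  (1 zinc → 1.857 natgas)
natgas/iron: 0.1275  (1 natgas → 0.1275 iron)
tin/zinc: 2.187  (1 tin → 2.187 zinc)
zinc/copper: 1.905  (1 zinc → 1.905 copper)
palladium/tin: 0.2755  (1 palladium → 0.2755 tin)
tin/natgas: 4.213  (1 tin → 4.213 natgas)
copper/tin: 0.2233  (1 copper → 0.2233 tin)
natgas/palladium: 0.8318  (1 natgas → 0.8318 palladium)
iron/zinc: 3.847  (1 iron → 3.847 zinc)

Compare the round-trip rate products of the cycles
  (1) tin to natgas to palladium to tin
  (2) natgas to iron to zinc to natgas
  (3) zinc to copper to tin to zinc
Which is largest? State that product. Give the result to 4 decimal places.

(1) 4.213 × 0.8318 × 0.2755 = 0.96545
(2) 0.1275 × 3.847 × 1.857 = 0.91084
(3) 1.905 × 0.2233 × 2.187 = 0.93032
Highest is cycle (1) at 0.9655 (≤1, no arbitrage).

0.9655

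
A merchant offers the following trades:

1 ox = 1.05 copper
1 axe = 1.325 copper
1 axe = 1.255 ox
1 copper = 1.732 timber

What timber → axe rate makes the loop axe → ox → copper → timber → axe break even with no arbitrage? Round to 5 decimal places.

Known legs of the cycle: 1.255 × 1.05 × 1.732 = 2.282343
For no arbitrage the full-cycle product must be 1, so the missing rate is 1 / 2.282343 ≈ 0.4381462.

0.43815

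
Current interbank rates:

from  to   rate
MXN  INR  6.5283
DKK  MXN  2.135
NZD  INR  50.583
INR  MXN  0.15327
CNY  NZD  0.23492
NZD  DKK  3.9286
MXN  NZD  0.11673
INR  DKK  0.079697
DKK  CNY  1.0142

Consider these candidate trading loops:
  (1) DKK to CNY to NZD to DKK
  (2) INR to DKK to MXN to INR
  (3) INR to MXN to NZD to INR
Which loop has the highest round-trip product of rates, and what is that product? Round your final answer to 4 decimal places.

1.1108

(1) 1.0142 × 0.23492 × 3.9286 = 0.93601
(2) 0.079697 × 2.135 × 6.5283 = 1.11081
(3) 0.15327 × 0.11673 × 50.583 = 0.90499
Highest is cycle (2) at 1.1108 (>1, arbitrage).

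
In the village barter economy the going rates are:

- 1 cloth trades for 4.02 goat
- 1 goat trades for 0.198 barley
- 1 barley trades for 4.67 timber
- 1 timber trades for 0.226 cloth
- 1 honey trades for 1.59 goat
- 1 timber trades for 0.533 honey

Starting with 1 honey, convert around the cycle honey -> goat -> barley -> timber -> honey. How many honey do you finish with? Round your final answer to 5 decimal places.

1 honey × 1.59 = 1.59 goat
1.59 goat × 0.198 = 0.31482 barley
0.31482 barley × 4.67 = 1.4702094 timber
1.4702094 timber × 0.533 = 0.7836216102 honey

0.78362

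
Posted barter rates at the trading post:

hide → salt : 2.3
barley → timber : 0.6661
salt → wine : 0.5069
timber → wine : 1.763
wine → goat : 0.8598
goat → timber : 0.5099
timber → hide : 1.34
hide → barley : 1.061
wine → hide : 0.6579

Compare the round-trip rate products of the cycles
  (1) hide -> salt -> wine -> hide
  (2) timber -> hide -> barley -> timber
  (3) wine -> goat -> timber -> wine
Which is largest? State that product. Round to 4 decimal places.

0.9470

(1) 2.3 × 0.5069 × 0.6579 = 0.76703
(2) 1.34 × 1.061 × 0.6661 = 0.94702
(3) 0.8598 × 0.5099 × 1.763 = 0.77292
Highest is cycle (2) at 0.9470 (≤1, no arbitrage).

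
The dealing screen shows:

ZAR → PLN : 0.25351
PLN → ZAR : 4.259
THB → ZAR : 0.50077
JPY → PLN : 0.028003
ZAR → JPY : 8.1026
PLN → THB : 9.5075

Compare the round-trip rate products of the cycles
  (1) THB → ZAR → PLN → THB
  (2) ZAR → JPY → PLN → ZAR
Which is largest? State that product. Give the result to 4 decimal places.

(1) 0.50077 × 0.25351 × 9.5075 = 1.20698
(2) 8.1026 × 0.028003 × 4.259 = 0.96635
Highest is cycle (1) at 1.2070 (>1, arbitrage).

1.2070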